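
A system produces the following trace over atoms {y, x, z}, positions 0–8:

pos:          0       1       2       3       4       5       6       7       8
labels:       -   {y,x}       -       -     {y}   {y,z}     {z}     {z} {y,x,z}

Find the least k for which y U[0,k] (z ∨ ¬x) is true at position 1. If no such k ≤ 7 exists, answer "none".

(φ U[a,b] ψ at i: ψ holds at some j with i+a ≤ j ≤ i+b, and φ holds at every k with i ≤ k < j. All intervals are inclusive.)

1

Need earliest j ≥ 1 with (z ∨ ¬x), and y at every k in [1,j-1].
  j=1: rhs fails.
  j=2: rhs holds; lhs holds on [1,1]. k = 1.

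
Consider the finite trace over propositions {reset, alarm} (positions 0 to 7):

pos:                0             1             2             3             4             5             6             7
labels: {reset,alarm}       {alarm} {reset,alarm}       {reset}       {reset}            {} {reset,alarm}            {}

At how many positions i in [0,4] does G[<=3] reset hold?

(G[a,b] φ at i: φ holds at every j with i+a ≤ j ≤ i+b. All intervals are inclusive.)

Evaluate at each i in [0,4]:
  i=0: ✗ (fails at j=1)
  i=1: ✗ (fails at j=1)
  i=2: ✗ (fails at j=5)
  i=3: ✗ (fails at j=5)
  i=4: ✗ (fails at j=5)
Positions where it holds: {} → 0.

0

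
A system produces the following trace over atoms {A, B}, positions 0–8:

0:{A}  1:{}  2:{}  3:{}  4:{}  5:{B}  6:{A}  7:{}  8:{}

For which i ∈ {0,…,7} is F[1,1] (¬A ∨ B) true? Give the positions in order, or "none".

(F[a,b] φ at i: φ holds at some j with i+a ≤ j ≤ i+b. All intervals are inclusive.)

0, 1, 2, 3, 4, 6, 7

Evaluate at each i in [0,7]:
  i=0: ✓ (witness j=1)
  i=1: ✓ (witness j=2)
  i=2: ✓ (witness j=3)
  i=3: ✓ (witness j=4)
  i=4: ✓ (witness j=5)
  i=5: ✗ (none in [6,6])
  i=6: ✓ (witness j=7)
  i=7: ✓ (witness j=8)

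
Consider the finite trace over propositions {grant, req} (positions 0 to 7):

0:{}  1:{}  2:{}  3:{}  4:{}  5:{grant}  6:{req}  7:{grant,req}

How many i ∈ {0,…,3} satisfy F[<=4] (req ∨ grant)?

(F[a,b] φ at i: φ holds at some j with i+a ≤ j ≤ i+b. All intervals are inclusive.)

3

Evaluate at each i in [0,3]:
  i=0: ✗ (none in [0,4])
  i=1: ✓ (witness j=5)
  i=2: ✓ (witness j=5)
  i=3: ✓ (witness j=5)
Positions where it holds: {1, 2, 3} → 3.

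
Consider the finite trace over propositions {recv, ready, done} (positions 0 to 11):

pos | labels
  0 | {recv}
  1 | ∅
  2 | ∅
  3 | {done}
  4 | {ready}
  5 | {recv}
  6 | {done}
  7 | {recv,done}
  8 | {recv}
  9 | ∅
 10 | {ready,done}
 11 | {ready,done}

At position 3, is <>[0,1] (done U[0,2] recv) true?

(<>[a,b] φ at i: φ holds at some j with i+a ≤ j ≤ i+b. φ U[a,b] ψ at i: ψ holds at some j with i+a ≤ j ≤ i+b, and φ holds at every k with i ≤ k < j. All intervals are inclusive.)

Does not hold

Check (done U[0,2] recv) at each j in [3,4]:
  j=3: fails
  j=4: fails
No position in the window satisfies it → formula fails.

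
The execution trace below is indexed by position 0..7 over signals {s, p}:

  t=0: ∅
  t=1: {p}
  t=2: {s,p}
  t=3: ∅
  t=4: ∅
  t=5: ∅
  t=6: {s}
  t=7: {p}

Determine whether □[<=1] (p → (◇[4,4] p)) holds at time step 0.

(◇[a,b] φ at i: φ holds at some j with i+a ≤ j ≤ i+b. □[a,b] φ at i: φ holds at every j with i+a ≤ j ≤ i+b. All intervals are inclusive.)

Does not hold

Check (p → (◇[4,4] p)) at every j in [0,1]:
  j=0: antecedent false → ✓
  j=1: antecedent true; consequent fails (none in [5,5]) → ✗
Fails at j=1 → formula fails.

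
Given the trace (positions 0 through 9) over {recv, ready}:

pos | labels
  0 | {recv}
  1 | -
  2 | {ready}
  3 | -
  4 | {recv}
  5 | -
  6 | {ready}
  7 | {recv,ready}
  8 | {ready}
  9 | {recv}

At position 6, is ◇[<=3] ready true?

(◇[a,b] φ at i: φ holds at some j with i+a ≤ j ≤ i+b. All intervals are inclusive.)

True

Check ready at each j in [6,9]:
  j=6: true
  j=7: true
  j=8: true
  j=9: false
Found at j=6 → formula holds.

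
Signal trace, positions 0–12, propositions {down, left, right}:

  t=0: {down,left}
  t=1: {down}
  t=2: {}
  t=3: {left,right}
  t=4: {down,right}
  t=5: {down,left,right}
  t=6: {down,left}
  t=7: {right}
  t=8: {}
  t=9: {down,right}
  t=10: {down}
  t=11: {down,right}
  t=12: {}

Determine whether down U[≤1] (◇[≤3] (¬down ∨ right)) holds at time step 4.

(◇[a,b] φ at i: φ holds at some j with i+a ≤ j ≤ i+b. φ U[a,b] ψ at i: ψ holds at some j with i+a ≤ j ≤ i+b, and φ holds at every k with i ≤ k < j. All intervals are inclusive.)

Need some j in [4,5] with ◇[≤3] (¬down ∨ right), and down at every k in [4,j-1].
  j=4: ◇[≤3] (¬down ∨ right) holds; no prefix to check → satisfied.

Yes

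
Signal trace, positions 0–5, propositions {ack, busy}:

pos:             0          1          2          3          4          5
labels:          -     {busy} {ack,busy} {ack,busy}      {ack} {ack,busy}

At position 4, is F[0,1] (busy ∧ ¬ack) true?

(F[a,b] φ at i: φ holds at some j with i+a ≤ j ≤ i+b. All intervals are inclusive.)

False

Check (busy ∧ ¬ack) at each j in [4,5]:
  j=4: false
  j=5: false
No position in the window satisfies it → formula fails.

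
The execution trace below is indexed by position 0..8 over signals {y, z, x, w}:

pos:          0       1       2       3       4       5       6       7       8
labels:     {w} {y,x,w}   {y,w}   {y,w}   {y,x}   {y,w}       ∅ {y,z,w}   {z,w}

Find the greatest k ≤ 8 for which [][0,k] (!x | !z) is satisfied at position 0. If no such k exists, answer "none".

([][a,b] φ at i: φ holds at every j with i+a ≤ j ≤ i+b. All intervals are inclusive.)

(!x | !z) must hold from j=0 onward; find where it first fails.
  j=0: holds
  j=1: holds
  j=2: holds
  j=3: holds
  j=4: holds
  j=5: holds
  j=6: holds
  j=7: holds
  j=8: holds
Holds through j=8; largest k = 8.

8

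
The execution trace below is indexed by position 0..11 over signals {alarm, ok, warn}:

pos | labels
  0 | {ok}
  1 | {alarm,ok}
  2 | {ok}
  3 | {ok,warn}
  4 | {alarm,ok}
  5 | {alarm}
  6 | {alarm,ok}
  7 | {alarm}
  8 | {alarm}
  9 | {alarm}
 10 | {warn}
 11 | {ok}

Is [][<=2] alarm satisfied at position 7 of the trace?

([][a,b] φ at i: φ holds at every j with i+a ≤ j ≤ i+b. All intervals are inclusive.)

Check alarm at every j in [7,9]:
  j=7: true
  j=8: true
  j=9: true
All positions satisfy it → formula holds.

Yes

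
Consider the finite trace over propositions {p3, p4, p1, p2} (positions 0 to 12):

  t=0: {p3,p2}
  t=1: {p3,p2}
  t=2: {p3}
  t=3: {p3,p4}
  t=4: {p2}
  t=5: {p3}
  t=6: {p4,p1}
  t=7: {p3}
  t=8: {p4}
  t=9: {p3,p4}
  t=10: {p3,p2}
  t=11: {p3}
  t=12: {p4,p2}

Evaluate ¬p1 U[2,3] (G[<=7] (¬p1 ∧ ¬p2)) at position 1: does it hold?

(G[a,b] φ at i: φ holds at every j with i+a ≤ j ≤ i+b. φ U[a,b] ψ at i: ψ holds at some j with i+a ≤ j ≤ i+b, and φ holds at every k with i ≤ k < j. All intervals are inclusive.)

Need some j in [3,4] with G[<=7] (¬p1 ∧ ¬p2), and ¬p1 at every k in [1,j-1].
  j=3: G[<=7] (¬p1 ∧ ¬p2) — fails at 4.
  j=4: G[<=7] (¬p1 ∧ ¬p2) — fails at 4.
No j in the window works → until fails.

No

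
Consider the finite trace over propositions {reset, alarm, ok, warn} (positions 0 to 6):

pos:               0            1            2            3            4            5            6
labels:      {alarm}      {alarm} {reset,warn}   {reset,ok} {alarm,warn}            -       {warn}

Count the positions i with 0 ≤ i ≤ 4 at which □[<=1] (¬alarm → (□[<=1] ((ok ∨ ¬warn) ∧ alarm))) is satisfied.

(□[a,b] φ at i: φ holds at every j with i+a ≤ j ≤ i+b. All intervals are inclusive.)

Evaluate at each i in [0,4]:
  i=0: ✓ (all of [0,1])
  i=1: ✗ (fails at j=2)
  i=2: ✗ (fails at j=2)
  i=3: ✗ (fails at j=3)
  i=4: ✗ (fails at j=5)
Positions where it holds: {0} → 1.

1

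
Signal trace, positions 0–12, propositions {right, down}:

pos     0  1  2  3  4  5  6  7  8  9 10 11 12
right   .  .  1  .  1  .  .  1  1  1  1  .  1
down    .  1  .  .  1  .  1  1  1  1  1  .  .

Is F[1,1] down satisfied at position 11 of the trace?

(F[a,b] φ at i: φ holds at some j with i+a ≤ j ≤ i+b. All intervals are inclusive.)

No

Check down at each j in [12,12]:
  j=12: false
No position in the window satisfies it → formula fails.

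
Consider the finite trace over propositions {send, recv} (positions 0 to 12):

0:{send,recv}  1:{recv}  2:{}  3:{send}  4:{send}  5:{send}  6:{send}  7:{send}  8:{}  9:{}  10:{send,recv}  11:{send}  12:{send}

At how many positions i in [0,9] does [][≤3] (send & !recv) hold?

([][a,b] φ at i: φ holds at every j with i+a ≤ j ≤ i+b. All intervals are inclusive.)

2

Evaluate at each i in [0,9]:
  i=0: ✗ (fails at j=0)
  i=1: ✗ (fails at j=1)
  i=2: ✗ (fails at j=2)
  i=3: ✓ (all of [3,6])
  i=4: ✓ (all of [4,7])
  i=5: ✗ (fails at j=8)
  i=6: ✗ (fails at j=8)
  i=7: ✗ (fails at j=8)
  i=8: ✗ (fails at j=8)
  i=9: ✗ (fails at j=9)
Positions where it holds: {3, 4} → 2.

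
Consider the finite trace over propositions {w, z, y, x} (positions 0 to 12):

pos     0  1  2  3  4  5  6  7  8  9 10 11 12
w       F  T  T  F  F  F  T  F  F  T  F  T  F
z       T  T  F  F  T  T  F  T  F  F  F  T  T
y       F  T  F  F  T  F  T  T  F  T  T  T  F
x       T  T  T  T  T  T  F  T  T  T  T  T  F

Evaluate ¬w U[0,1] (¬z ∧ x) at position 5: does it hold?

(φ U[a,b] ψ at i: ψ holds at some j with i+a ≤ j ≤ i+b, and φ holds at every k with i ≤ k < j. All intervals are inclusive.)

False

Need some j in [5,6] with (¬z ∧ x), and ¬w at every k in [5,j-1].
  j=5: (¬z ∧ x) false.
  j=6: (¬z ∧ x) false.
No j in the window works → until fails.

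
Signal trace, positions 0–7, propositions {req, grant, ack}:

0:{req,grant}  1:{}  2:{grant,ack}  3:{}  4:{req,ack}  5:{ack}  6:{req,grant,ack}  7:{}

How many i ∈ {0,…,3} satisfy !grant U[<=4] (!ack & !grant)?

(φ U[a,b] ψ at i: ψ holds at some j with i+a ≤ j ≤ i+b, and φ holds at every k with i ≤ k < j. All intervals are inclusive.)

Evaluate at each i in [0,3]:
  i=0: ✗ (lhs fails at k=0 before rhs at j=1)
  i=1: ✓ (rhs at j=1)
  i=2: ✗ (lhs fails at k=2 before rhs at j=3)
  i=3: ✓ (rhs at j=3)
Positions where it holds: {1, 3} → 2.

2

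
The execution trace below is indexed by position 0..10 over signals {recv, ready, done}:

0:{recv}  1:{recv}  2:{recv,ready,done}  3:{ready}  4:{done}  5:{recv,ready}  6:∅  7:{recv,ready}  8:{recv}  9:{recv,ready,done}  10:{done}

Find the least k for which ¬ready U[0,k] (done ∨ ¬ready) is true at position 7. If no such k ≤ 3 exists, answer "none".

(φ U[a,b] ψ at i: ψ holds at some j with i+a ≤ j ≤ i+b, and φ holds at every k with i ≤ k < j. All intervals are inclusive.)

none

Need earliest j ≥ 7 with (done ∨ ¬ready), and ¬ready at every k in [7,j-1].
  j=7: rhs fails.
  j=8: rhs holds but lhs fails at k=7.
  j=9: rhs holds but lhs fails at k=7.
  j=10: rhs holds but lhs fails at k=7.
No witness within the range → none.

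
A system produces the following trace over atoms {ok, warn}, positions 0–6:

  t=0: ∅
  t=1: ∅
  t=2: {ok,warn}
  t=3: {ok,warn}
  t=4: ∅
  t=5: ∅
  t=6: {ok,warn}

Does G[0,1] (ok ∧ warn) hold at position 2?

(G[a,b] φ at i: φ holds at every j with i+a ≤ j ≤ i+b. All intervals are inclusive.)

Check (ok ∧ warn) at every j in [2,3]:
  j=2: true
  j=3: true
All positions satisfy it → formula holds.

True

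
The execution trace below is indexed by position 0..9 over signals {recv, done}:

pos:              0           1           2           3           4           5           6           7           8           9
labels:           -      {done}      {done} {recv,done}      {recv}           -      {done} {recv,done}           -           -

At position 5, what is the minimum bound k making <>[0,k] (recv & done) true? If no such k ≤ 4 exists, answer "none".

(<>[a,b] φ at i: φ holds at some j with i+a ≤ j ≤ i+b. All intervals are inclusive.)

Scan j = 5,6,… for (recv & done):
  j=5: fails
  j=6: fails
  j=7: holds
First hit at j=7, so smallest k = 7-5 = 2.

2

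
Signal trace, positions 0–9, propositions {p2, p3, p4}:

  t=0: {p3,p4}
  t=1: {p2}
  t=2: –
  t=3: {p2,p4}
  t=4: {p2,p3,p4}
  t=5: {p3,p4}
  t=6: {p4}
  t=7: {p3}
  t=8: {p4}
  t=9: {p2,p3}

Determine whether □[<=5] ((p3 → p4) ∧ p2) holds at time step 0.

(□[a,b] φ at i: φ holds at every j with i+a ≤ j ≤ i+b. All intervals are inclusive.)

Check ((p3 → p4) ∧ p2) at every j in [0,5]:
  j=0: false
  j=1: true
  j=2: false
  j=3: true
  j=4: true
  j=5: false
Fails at j=0 → formula fails.

Does not hold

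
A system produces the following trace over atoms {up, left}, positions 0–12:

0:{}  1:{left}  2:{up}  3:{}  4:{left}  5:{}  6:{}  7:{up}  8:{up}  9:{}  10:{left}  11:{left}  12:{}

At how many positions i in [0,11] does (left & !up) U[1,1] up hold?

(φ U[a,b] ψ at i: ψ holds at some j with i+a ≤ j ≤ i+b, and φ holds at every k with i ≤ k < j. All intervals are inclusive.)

1

Evaluate at each i in [0,11]:
  i=0: ✗ (no rhs in [1,1])
  i=1: ✓ (rhs at j=2; lhs holds on [1,1])
  i=2: ✗ (no rhs in [3,3])
  i=3: ✗ (no rhs in [4,4])
  i=4: ✗ (no rhs in [5,5])
  i=5: ✗ (no rhs in [6,6])
  i=6: ✗ (lhs fails at k=6 before rhs at j=7)
  i=7: ✗ (lhs fails at k=7 before rhs at j=8)
  i=8: ✗ (no rhs in [9,9])
  i=9: ✗ (no rhs in [10,10])
  i=10: ✗ (no rhs in [11,11])
  i=11: ✗ (no rhs in [12,12])
Positions where it holds: {1} → 1.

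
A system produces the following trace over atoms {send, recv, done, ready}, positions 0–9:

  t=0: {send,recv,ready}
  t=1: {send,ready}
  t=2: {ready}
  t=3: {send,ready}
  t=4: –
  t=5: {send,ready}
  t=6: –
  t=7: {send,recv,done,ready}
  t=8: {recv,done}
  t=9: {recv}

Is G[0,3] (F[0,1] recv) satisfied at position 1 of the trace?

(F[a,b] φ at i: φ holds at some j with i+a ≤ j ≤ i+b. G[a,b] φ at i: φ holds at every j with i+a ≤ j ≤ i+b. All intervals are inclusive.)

Does not hold

Check F[0,1] recv at every j in [1,4]:
  j=1: fails (none in [1,2])
  j=2: fails (none in [2,3])
  j=3: fails (none in [3,4])
  j=4: fails (none in [4,5])
Fails at j=1 → formula fails.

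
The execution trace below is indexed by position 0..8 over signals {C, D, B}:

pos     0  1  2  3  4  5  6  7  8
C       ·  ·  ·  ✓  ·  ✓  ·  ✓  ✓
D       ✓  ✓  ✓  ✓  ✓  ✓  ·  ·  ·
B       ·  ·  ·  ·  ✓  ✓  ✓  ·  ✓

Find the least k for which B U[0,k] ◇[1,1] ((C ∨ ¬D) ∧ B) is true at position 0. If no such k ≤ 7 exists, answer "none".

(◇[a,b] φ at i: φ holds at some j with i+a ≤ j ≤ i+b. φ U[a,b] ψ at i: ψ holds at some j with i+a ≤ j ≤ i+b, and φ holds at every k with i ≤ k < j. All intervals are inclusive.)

Need earliest j ≥ 0 with ◇[1,1] ((C ∨ ¬D) ∧ B), and B at every k in [0,j-1].
  j=0: rhs fails.
  j=1: rhs fails.
  j=2: rhs fails.
  j=3: rhs fails.
  j=4: rhs holds but lhs fails at k=0.
  j=5: rhs holds but lhs fails at k=0.
  j=6: rhs fails.
  j=7: rhs holds but lhs fails at k=0.
No witness within the range → none.

none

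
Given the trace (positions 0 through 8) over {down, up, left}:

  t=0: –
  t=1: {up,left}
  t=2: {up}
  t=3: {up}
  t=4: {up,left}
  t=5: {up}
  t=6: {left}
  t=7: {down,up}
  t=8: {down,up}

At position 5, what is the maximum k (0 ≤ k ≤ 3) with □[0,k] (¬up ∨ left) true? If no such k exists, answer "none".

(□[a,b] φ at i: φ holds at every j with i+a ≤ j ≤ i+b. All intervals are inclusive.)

(¬up ∨ left) must hold from j=5 onward; find where it first fails.
  j=5: fails → no k works.

none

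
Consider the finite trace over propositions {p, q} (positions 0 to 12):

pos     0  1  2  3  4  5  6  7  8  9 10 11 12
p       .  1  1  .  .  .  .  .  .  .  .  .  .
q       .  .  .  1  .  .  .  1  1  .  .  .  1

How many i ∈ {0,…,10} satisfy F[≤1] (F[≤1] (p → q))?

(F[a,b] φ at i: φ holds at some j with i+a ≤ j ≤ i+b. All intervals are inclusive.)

11

Evaluate at each i in [0,10]:
  i=0: ✓ (witness j=0)
  i=1: ✓ (witness j=2)
  i=2: ✓ (witness j=2)
  i=3: ✓ (witness j=3)
  i=4: ✓ (witness j=4)
  i=5: ✓ (witness j=5)
  i=6: ✓ (witness j=6)
  i=7: ✓ (witness j=7)
  i=8: ✓ (witness j=8)
  i=9: ✓ (witness j=9)
  i=10: ✓ (witness j=10)
Positions where it holds: {0, 1, 2, 3, 4, 5, 6, 7, 8, 9, 10} → 11.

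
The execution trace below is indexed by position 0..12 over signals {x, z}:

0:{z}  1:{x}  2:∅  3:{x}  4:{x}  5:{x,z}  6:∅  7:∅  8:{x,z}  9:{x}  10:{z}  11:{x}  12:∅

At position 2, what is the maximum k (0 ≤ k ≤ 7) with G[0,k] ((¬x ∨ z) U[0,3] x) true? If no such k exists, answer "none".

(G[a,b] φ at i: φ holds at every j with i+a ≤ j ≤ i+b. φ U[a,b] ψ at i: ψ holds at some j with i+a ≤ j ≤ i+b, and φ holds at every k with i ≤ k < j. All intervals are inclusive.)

7

((¬x ∨ z) U[0,3] x) must hold from j=2 onward; find where it first fails.
  j=2: holds
  j=3: holds
  j=4: holds
  j=5: holds
  j=6: holds
  j=7: holds
  j=8: holds
  j=9: holds
Holds through j=9; largest k = 7.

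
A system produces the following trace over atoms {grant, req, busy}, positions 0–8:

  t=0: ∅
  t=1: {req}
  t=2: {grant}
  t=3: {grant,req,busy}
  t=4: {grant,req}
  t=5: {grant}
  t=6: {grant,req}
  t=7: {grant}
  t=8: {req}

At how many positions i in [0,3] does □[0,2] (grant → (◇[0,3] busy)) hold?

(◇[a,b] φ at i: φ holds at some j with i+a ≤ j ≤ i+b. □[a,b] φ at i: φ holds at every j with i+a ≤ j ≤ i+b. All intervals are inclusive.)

Evaluate at each i in [0,3]:
  i=0: ✓ (all of [0,2])
  i=1: ✓ (all of [1,3])
  i=2: ✗ (fails at j=4)
  i=3: ✗ (fails at j=4)
Positions where it holds: {0, 1} → 2.

2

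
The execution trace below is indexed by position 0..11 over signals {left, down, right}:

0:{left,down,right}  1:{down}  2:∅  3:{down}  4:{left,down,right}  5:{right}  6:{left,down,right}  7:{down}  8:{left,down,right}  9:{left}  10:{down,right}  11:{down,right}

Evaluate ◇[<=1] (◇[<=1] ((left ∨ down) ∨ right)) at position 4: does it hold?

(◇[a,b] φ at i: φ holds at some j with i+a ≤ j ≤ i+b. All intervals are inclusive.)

Check ◇[<=1] ((left ∨ down) ∨ right) at each j in [4,5]:
  j=4: holds (witness at 4)
  j=5: holds (witness at 5)
Found at j=4 → formula holds.

True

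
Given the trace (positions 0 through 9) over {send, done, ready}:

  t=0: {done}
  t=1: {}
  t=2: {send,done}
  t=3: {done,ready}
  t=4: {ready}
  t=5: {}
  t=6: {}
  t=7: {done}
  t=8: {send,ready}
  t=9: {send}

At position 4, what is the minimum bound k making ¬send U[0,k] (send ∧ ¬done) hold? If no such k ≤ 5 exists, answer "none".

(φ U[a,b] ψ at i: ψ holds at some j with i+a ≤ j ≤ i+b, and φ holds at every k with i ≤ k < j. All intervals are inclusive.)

4

Need earliest j ≥ 4 with (send ∧ ¬done), and ¬send at every k in [4,j-1].
  j=4: rhs fails.
  j=5: rhs fails.
  j=6: rhs fails.
  j=7: rhs fails.
  j=8: rhs holds; lhs holds on [4,7]. k = 4.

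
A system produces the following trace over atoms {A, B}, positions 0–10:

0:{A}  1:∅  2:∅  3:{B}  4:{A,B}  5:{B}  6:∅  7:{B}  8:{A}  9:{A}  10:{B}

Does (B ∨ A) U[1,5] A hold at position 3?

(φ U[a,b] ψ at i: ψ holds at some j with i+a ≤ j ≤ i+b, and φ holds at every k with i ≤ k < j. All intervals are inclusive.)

Holds

Need some j in [4,8] with A, and (B ∨ A) at every k in [3,j-1].
  j=4: A holds; (B ∨ A) holds at every k in [3,3] → satisfied.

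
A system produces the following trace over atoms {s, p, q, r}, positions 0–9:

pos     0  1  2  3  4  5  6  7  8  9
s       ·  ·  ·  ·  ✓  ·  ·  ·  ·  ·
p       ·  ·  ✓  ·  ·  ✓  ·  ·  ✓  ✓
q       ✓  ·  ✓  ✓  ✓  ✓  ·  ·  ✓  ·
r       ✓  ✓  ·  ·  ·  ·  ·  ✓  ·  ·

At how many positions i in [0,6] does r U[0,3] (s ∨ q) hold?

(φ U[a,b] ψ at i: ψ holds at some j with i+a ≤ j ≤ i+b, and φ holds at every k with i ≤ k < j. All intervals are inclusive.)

6

Evaluate at each i in [0,6]:
  i=0: ✓ (rhs at j=0)
  i=1: ✓ (rhs at j=2; lhs holds on [1,1])
  i=2: ✓ (rhs at j=2)
  i=3: ✓ (rhs at j=3)
  i=4: ✓ (rhs at j=4)
  i=5: ✓ (rhs at j=5)
  i=6: ✗ (lhs fails at k=6 before rhs at j=8)
Positions where it holds: {0, 1, 2, 3, 4, 5} → 6.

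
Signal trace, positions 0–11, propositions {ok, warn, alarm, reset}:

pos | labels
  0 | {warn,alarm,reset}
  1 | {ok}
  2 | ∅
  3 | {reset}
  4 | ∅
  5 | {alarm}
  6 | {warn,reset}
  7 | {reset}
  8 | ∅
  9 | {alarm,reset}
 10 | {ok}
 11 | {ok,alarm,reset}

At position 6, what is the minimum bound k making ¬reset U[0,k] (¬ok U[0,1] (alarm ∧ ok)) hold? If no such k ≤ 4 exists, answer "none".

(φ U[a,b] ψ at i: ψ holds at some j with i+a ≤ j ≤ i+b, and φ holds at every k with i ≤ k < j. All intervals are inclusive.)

none

Need earliest j ≥ 6 with (¬ok U[0,1] (alarm ∧ ok)), and ¬reset at every k in [6,j-1].
  j=6: rhs fails.
  j=7: rhs fails.
  j=8: rhs fails.
  j=9: rhs fails.
  j=10: rhs fails.
No witness within the range → none.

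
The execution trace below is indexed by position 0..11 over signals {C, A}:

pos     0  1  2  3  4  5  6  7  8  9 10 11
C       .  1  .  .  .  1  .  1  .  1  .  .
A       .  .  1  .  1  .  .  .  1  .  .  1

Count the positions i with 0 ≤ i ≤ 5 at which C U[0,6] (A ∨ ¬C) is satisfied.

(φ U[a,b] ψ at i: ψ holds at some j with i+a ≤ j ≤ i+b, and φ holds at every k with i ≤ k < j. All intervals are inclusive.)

6

Evaluate at each i in [0,5]:
  i=0: ✓ (rhs at j=0)
  i=1: ✓ (rhs at j=2; lhs holds on [1,1])
  i=2: ✓ (rhs at j=2)
  i=3: ✓ (rhs at j=3)
  i=4: ✓ (rhs at j=4)
  i=5: ✓ (rhs at j=6; lhs holds on [5,5])
Positions where it holds: {0, 1, 2, 3, 4, 5} → 6.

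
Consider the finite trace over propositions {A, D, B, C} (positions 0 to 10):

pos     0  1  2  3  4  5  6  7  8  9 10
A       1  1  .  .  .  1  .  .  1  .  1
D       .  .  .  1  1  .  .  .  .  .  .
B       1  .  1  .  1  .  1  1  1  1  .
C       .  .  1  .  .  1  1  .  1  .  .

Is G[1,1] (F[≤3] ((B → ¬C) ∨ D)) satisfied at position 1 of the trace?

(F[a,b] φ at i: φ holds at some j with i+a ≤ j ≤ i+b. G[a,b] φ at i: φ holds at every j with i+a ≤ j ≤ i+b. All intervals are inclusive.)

True

Check F[≤3] ((B → ¬C) ∨ D) at every j in [2,2]:
  j=2: holds (witness at 3)
All positions satisfy it → formula holds.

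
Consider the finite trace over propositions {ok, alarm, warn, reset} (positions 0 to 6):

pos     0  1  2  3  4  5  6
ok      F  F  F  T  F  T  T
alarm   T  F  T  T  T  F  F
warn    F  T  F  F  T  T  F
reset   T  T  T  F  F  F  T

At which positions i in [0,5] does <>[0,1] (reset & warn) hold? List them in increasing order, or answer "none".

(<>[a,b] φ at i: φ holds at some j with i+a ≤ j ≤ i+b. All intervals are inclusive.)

0, 1

Evaluate at each i in [0,5]:
  i=0: ✓ (witness j=1)
  i=1: ✓ (witness j=1)
  i=2: ✗ (none in [2,3])
  i=3: ✗ (none in [3,4])
  i=4: ✗ (none in [4,5])
  i=5: ✗ (none in [5,6])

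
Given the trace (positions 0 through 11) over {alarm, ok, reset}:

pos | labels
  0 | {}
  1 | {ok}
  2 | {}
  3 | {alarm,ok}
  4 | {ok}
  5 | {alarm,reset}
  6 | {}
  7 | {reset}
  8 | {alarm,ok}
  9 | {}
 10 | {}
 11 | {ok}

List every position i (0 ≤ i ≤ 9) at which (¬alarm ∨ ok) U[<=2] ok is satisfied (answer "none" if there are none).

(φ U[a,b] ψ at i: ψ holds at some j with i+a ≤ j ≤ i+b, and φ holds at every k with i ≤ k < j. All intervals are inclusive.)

Evaluate at each i in [0,9]:
  i=0: ✓ (rhs at j=1; lhs holds on [0,0])
  i=1: ✓ (rhs at j=1)
  i=2: ✓ (rhs at j=3; lhs holds on [2,2])
  i=3: ✓ (rhs at j=3)
  i=4: ✓ (rhs at j=4)
  i=5: ✗ (no rhs in [5,7])
  i=6: ✓ (rhs at j=8; lhs holds on [6,7])
  i=7: ✓ (rhs at j=8; lhs holds on [7,7])
  i=8: ✓ (rhs at j=8)
  i=9: ✓ (rhs at j=11; lhs holds on [9,10])

0, 1, 2, 3, 4, 6, 7, 8, 9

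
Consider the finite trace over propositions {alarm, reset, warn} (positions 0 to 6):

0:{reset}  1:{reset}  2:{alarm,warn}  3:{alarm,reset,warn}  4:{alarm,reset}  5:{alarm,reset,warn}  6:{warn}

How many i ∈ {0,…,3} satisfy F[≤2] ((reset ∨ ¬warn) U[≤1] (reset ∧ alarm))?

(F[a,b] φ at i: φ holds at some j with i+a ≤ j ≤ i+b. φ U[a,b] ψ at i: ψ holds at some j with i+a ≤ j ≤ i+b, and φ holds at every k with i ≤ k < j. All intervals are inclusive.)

3

Evaluate at each i in [0,3]:
  i=0: ✗ (none in [0,2])
  i=1: ✓ (witness j=3)
  i=2: ✓ (witness j=3)
  i=3: ✓ (witness j=3)
Positions where it holds: {1, 2, 3} → 3.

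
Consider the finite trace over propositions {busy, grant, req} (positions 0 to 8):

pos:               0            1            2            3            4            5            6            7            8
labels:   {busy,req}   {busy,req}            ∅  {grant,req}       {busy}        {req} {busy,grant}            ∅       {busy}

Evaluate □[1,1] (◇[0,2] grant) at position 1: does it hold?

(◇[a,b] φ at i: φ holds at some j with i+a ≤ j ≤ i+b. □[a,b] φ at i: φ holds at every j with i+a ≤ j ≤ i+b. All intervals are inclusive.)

Yes

Check ◇[0,2] grant at every j in [2,2]:
  j=2: holds (witness at 3)
All positions satisfy it → formula holds.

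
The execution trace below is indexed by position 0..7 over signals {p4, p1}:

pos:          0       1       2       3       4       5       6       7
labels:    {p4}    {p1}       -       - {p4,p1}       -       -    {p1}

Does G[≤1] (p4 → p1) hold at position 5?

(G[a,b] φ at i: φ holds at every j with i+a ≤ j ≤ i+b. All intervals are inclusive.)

Holds

Check (p4 → p1) at every j in [5,6]:
  j=5: antecedent false → ✓
  j=6: antecedent false → ✓
All positions satisfy it → formula holds.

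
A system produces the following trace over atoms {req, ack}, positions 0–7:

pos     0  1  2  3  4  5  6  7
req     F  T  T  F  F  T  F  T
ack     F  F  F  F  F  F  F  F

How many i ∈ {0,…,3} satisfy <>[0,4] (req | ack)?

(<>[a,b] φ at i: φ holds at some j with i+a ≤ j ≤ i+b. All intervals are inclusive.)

4

Evaluate at each i in [0,3]:
  i=0: ✓ (witness j=1)
  i=1: ✓ (witness j=1)
  i=2: ✓ (witness j=2)
  i=3: ✓ (witness j=5)
Positions where it holds: {0, 1, 2, 3} → 4.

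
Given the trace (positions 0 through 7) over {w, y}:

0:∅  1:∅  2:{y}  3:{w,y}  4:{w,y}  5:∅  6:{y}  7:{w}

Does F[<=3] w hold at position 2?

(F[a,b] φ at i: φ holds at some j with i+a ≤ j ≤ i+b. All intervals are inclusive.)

Check w at each j in [2,5]:
  j=2: false
  j=3: true
  j=4: true
  j=5: false
Found at j=3 → formula holds.

True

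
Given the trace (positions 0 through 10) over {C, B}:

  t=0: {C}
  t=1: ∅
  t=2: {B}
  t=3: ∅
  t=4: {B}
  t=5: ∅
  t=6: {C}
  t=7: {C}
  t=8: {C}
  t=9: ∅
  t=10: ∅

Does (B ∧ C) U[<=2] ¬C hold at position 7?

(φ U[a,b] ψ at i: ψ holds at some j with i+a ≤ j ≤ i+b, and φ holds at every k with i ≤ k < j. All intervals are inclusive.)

Need some j in [7,9] with ¬C, and (B ∧ C) at every k in [7,j-1].
  j=7: ¬C false.
  j=8: ¬C false.
  j=9: ¬C holds, but (B ∧ C) fails at k=7 → not this j.
No j in the window works → until fails.

Does not hold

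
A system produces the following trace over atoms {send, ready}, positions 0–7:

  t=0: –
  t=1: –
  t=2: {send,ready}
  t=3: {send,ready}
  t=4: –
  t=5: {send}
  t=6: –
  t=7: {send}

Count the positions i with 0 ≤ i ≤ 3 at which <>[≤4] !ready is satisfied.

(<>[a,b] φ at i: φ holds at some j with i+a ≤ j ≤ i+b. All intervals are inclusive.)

4

Evaluate at each i in [0,3]:
  i=0: ✓ (witness j=0)
  i=1: ✓ (witness j=1)
  i=2: ✓ (witness j=4)
  i=3: ✓ (witness j=4)
Positions where it holds: {0, 1, 2, 3} → 4.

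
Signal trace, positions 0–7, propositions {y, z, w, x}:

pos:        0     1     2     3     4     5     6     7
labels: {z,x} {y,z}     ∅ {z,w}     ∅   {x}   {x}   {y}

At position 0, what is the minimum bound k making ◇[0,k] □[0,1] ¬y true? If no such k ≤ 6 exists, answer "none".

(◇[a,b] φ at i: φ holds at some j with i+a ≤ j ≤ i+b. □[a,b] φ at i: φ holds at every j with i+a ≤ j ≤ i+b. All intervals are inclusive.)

Scan j = 0,1,… for □[0,1] ¬y:
  j=0: fails
  j=1: fails
  j=2: holds
First hit at j=2, so smallest k = 2-0 = 2.

2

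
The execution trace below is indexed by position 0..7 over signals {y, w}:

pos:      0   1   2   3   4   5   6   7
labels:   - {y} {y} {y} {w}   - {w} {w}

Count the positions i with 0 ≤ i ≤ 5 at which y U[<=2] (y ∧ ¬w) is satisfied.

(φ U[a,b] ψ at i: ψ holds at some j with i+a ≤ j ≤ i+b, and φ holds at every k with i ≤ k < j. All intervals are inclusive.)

Evaluate at each i in [0,5]:
  i=0: ✗ (lhs fails at k=0 before rhs at j=1)
  i=1: ✓ (rhs at j=1)
  i=2: ✓ (rhs at j=2)
  i=3: ✓ (rhs at j=3)
  i=4: ✗ (no rhs in [4,6])
  i=5: ✗ (no rhs in [5,7])
Positions where it holds: {1, 2, 3} → 3.

3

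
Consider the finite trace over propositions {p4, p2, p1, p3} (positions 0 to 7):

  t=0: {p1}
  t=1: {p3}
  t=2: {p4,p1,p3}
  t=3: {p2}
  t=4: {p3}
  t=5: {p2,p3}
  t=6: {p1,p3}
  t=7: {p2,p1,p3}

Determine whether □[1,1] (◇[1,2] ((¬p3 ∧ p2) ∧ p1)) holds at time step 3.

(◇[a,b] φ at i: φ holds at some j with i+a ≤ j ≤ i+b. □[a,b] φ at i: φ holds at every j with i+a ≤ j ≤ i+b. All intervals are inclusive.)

False

Check ◇[1,2] ((¬p3 ∧ p2) ∧ p1) at every j in [4,4]:
  j=4: fails (none in [5,6])
Fails at j=4 → formula fails.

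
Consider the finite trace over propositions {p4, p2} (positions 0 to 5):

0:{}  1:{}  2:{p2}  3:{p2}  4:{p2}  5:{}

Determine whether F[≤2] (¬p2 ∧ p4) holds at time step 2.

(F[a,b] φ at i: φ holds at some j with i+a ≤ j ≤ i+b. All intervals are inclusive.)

No

Check (¬p2 ∧ p4) at each j in [2,4]:
  j=2: false
  j=3: false
  j=4: false
No position in the window satisfies it → formula fails.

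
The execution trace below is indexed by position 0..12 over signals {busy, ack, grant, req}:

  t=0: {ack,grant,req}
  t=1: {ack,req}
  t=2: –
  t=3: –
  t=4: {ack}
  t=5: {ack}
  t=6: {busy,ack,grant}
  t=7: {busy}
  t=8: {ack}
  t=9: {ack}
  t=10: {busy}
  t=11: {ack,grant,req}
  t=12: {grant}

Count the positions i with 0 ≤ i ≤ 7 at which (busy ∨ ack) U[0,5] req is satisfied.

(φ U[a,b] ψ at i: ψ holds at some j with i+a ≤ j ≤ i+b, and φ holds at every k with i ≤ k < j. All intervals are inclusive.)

Evaluate at each i in [0,7]:
  i=0: ✓ (rhs at j=0)
  i=1: ✓ (rhs at j=1)
  i=2: ✗ (no rhs in [2,7])
  i=3: ✗ (no rhs in [3,8])
  i=4: ✗ (no rhs in [4,9])
  i=5: ✗ (no rhs in [5,10])
  i=6: ✓ (rhs at j=11; lhs holds on [6,10])
  i=7: ✓ (rhs at j=11; lhs holds on [7,10])
Positions where it holds: {0, 1, 6, 7} → 4.

4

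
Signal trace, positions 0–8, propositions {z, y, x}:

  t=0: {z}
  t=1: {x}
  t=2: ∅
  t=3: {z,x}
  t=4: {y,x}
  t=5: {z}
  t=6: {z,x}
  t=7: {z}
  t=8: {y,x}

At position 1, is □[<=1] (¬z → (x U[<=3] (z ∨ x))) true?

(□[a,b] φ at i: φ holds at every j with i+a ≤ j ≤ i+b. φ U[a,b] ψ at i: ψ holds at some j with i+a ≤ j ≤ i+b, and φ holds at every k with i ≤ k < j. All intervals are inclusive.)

Check (¬z → (x U[<=3] (z ∨ x))) at every j in [1,2]:
  j=1: antecedent true; consequent holds → ✓
  j=2: antecedent true; consequent fails → ✗
Fails at j=2 → formula fails.

False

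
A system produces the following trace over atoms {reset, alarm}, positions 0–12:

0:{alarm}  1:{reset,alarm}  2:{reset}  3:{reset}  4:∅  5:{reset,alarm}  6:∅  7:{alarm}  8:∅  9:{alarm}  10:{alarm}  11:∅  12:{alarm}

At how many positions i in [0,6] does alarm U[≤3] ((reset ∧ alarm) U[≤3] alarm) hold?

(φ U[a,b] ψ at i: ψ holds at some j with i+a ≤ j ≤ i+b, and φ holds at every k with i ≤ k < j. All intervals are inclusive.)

3

Evaluate at each i in [0,6]:
  i=0: ✓ (rhs at j=0)
  i=1: ✓ (rhs at j=1)
  i=2: ✗ (lhs fails at k=2 before rhs at j=5)
  i=3: ✗ (lhs fails at k=3 before rhs at j=5)
  i=4: ✗ (lhs fails at k=4 before rhs at j=5)
  i=5: ✓ (rhs at j=5)
  i=6: ✗ (lhs fails at k=6 before rhs at j=7)
Positions where it holds: {0, 1, 5} → 3.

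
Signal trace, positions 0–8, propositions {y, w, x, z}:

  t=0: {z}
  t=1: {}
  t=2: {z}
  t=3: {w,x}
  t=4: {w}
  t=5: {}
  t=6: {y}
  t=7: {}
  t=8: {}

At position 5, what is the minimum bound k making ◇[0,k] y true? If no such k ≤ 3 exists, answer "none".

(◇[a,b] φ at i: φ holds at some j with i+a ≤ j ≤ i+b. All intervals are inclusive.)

1

Scan j = 5,6,… for y:
  j=5: fails
  j=6: holds
First hit at j=6, so smallest k = 6-5 = 1.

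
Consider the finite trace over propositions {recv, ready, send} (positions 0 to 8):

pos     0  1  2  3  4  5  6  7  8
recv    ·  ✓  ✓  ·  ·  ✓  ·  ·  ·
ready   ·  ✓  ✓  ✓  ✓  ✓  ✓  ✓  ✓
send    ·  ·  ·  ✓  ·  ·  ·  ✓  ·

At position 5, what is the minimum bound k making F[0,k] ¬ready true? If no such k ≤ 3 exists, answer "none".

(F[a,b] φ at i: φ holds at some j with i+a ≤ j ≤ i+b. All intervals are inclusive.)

none

Scan j = 5,6,… for ¬ready:
  j=5: fails
  j=6: fails
  j=7: fails
  j=8: fails
No j in [5,8] satisfies it → none.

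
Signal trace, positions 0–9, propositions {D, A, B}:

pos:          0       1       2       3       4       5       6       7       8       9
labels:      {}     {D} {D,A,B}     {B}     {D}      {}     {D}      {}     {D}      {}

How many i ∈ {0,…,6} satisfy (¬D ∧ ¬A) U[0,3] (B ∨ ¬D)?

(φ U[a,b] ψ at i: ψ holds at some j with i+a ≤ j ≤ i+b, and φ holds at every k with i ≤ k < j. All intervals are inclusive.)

Evaluate at each i in [0,6]:
  i=0: ✓ (rhs at j=0)
  i=1: ✗ (lhs fails at k=1 before rhs at j=2)
  i=2: ✓ (rhs at j=2)
  i=3: ✓ (rhs at j=3)
  i=4: ✗ (lhs fails at k=4 before rhs at j=5)
  i=5: ✓ (rhs at j=5)
  i=6: ✗ (lhs fails at k=6 before rhs at j=7)
Positions where it holds: {0, 2, 3, 5} → 4.

4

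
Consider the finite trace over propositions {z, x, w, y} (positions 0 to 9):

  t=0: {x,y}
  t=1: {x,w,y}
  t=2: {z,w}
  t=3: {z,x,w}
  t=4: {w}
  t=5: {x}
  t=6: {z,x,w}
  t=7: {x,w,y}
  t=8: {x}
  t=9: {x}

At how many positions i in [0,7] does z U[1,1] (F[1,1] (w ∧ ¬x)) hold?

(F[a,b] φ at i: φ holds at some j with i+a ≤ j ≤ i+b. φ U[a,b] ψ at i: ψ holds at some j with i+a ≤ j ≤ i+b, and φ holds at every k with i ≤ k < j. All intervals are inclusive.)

Evaluate at each i in [0,7]:
  i=0: ✗ (lhs fails at k=0 before rhs at j=1)
  i=1: ✗ (no rhs in [2,2])
  i=2: ✓ (rhs at j=3; lhs holds on [2,2])
  i=3: ✗ (no rhs in [4,4])
  i=4: ✗ (no rhs in [5,5])
  i=5: ✗ (no rhs in [6,6])
  i=6: ✗ (no rhs in [7,7])
  i=7: ✗ (no rhs in [8,8])
Positions where it holds: {2} → 1.

1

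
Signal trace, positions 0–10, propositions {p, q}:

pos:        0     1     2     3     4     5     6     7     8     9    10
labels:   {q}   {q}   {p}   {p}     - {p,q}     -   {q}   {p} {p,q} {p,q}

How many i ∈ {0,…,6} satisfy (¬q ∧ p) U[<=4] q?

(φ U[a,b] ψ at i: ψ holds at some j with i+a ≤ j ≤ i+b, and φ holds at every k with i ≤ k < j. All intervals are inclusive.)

Evaluate at each i in [0,6]:
  i=0: ✓ (rhs at j=0)
  i=1: ✓ (rhs at j=1)
  i=2: ✗ (lhs fails at k=4 before rhs at j=5)
  i=3: ✗ (lhs fails at k=4 before rhs at j=5)
  i=4: ✗ (lhs fails at k=4 before rhs at j=5)
  i=5: ✓ (rhs at j=5)
  i=6: ✗ (lhs fails at k=6 before rhs at j=7)
Positions where it holds: {0, 1, 5} → 3.

3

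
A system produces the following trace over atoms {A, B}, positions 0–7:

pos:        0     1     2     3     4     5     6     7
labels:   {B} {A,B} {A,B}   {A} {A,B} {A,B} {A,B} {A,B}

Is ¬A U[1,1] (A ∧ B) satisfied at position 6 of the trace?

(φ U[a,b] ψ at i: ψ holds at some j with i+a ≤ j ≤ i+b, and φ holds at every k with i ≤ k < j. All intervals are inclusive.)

Need some j in [7,7] with (A ∧ B), and ¬A at every k in [6,j-1].
  j=7: (A ∧ B) holds, but ¬A fails at k=6 → not this j.
No j in the window works → until fails.

False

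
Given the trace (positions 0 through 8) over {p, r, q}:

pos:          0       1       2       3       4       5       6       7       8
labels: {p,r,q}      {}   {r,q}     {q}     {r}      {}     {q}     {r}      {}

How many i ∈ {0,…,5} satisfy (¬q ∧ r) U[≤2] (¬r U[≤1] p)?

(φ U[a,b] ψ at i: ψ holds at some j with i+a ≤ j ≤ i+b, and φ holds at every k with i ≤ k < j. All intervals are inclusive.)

Evaluate at each i in [0,5]:
  i=0: ✓ (rhs at j=0)
  i=1: ✗ (no rhs in [1,3])
  i=2: ✗ (no rhs in [2,4])
  i=3: ✗ (no rhs in [3,5])
  i=4: ✗ (no rhs in [4,6])
  i=5: ✗ (no rhs in [5,7])
Positions where it holds: {0} → 1.

1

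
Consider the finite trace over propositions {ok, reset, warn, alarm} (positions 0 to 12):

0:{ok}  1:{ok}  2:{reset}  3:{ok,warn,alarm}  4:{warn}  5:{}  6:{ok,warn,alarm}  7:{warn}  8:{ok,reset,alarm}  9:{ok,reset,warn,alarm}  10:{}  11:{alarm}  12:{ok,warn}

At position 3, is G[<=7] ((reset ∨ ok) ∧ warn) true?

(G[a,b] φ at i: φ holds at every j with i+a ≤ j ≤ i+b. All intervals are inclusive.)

Check ((reset ∨ ok) ∧ warn) at every j in [3,10]:
  j=3: true
  j=4: false
  j=5: false
  j=6: true
  j=7: false
  j=8: false
  j=9: true
  j=10: false
Fails at j=4 → formula fails.

False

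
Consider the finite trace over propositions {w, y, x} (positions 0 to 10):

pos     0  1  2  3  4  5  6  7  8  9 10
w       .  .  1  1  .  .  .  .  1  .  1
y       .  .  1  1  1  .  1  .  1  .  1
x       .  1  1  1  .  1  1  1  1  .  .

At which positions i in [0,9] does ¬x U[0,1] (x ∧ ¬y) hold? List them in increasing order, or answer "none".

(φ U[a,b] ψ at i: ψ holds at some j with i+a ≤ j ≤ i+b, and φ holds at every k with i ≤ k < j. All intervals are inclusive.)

0, 1, 4, 5, 7

Evaluate at each i in [0,9]:
  i=0: ✓ (rhs at j=1; lhs holds on [0,0])
  i=1: ✓ (rhs at j=1)
  i=2: ✗ (no rhs in [2,3])
  i=3: ✗ (no rhs in [3,4])
  i=4: ✓ (rhs at j=5; lhs holds on [4,4])
  i=5: ✓ (rhs at j=5)
  i=6: ✗ (lhs fails at k=6 before rhs at j=7)
  i=7: ✓ (rhs at j=7)
  i=8: ✗ (no rhs in [8,9])
  i=9: ✗ (no rhs in [9,10])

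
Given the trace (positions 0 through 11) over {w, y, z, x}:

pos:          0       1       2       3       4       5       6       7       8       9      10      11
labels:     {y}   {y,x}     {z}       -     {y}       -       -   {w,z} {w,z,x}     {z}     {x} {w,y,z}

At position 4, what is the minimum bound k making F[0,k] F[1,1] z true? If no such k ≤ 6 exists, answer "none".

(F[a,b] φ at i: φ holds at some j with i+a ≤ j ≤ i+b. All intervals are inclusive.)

Scan j = 4,5,… for F[1,1] z:
  j=4: fails
  j=5: fails
  j=6: holds
First hit at j=6, so smallest k = 6-4 = 2.

2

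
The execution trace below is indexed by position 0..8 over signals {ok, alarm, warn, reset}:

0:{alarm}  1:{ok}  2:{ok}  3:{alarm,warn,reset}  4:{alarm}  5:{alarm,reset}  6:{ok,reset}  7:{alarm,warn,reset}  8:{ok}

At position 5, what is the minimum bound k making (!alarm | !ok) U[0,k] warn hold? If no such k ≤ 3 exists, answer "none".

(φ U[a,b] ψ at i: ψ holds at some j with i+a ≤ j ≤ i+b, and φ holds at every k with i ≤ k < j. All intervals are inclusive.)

Need earliest j ≥ 5 with warn, and (!alarm | !ok) at every k in [5,j-1].
  j=5: rhs fails.
  j=6: rhs fails.
  j=7: rhs holds; lhs holds on [5,6]. k = 2.

2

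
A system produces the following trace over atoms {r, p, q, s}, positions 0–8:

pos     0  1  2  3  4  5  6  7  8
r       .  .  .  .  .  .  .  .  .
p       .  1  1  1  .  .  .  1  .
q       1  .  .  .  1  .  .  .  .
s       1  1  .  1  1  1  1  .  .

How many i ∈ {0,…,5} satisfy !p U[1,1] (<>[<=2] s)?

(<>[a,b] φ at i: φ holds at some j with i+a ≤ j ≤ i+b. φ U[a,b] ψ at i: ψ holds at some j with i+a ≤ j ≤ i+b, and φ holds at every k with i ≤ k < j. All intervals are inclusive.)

3

Evaluate at each i in [0,5]:
  i=0: ✓ (rhs at j=1; lhs holds on [0,0])
  i=1: ✗ (lhs fails at k=1 before rhs at j=2)
  i=2: ✗ (lhs fails at k=2 before rhs at j=3)
  i=3: ✗ (lhs fails at k=3 before rhs at j=4)
  i=4: ✓ (rhs at j=5; lhs holds on [4,4])
  i=5: ✓ (rhs at j=6; lhs holds on [5,5])
Positions where it holds: {0, 4, 5} → 3.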